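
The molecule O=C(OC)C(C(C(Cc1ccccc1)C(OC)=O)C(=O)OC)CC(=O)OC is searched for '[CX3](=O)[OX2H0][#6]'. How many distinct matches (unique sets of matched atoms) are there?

[CX3](=O)[OX2H0][#6] is the SMARTS for an ester: a carbonyl carbon bonded to an oxygen that is itself bonded to carbon (no H on that O).
The molecule carries 4 separate instances of a methyl-ester group (-C(=O)OCH3) meeting every constraint; each maps to a distinct set of atoms, giving 4 matches.

4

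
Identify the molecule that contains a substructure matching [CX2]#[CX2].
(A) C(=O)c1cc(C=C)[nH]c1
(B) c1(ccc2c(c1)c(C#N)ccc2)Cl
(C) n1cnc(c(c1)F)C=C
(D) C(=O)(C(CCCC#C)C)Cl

D

[CX2]#[CX2] describes a carbon-carbon triple bond (an alkyne).
(A) has a vinyl group (-CH=CH2) but the C=C is a double bond; both carbons are CX3, not CX2.
(B) has a nitrile (-C#N) but the triple bond is C#N, not C#C.
(C) has a vinyl group (-CH=CH2) but the C=C is a double bond; both carbons are CX3, not CX2.
(D) contains an ethynyl group (-C#CH), which satisfies every atom and bond constraint.
So the answer is (D).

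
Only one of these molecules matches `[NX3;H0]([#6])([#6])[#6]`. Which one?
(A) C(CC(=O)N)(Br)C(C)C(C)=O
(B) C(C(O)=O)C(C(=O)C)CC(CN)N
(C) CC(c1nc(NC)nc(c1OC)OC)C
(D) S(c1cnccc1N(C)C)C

D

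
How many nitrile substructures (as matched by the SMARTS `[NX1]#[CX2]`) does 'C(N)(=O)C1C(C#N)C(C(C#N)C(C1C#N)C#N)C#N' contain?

5

[NX1]#[CX2] is the SMARTS for a nitrile: a nitrogen triple-bonded to a two-connected carbon.
The molecule carries 5 separate instances of a nitrile (-C#N) meeting every constraint; each maps to a distinct set of atoms, giving 5 matches.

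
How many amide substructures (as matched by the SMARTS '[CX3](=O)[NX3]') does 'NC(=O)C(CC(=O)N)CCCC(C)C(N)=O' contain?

3

[CX3](=O)[NX3] is the SMARTS for an amide: a carbonyl carbon bonded to a trivalent nitrogen.
The molecule carries 3 separate instances of a primary amide (-C(=O)NH2) meeting every constraint; each maps to a distinct set of atoms, giving 3 matches.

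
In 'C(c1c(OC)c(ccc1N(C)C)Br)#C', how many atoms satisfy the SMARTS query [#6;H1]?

The query [#6;H1] means: any carbon bearing exactly one hydrogen.
Check the 14 heavy atoms by environment: 2× c (aromatic, H1) → match; 4× c (aromatic, H0) → no; 1× N (H0) → no; 3× C (H3) → no; 1× O (H0) → no; 1× C (H0) → no; 1× C (H1) → match; 1× Br (H0) → no.
Summing the matching environments: 2 + 1 = 3 matching atoms.

3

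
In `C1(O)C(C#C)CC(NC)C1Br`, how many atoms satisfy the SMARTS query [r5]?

5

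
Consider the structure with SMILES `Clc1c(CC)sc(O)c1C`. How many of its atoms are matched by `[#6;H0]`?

4

Check the 10 heavy atoms by environment: 1× s (aromatic, H0) → no; 4× c (aromatic, H0) → match; 1× Cl (H0) → no; 1× C (H2) → no; 2× C (H3) → no; 1× O (H1) → no.
That gives 4 matching atoms.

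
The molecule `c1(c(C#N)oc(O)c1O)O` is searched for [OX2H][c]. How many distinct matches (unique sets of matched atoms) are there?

[OX2H][c] is the SMARTS for a phenol: a hydroxyl oxygen attached to an aromatic carbon.
The molecule carries 3 separate instances of a hydroxyl group (-OH) meeting every constraint; each maps to a distinct set of atoms, giving 3 matches.

3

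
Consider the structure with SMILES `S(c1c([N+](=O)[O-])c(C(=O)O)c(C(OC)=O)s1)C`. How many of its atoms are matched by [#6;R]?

The query [#6;R] means: carbon that is part of a ring.
Check the 17 heavy atoms by environment: 1× s (aromatic, in 5-ring) → no; 4× c (aromatic, in 5-ring) → match; 4× C (acyclic) → no; 5× O (acyclic) → no; 1× N (charge +1, acyclic) → no; 1× O (charge -1, acyclic) → no; 1× S (acyclic) → no.
That gives 4 matching atoms.

4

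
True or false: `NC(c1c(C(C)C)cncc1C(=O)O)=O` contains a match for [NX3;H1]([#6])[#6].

False

The pattern [NX3;H1]([#6])[#6] describes a trivalent nitrogen with one H, bonded to two carbons — a secondary amine.
The closest candidate here is a primary amide (-C(=O)NH2), but the -C(=O)NH2 nitrogen has H2, not H1. No other fragment satisfies the full query, so there is no match.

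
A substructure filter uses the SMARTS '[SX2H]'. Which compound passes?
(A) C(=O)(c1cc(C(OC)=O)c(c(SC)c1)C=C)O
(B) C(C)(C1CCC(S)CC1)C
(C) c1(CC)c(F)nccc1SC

B

[SX2H] describes an aliphatic sulfur with two connections, one being H (a thiol).
(A) has a methylthio ether (-SCH3) but the sulfur has H0 (bonded to two carbons), not H1.
(B) contains a thiol (-SH), which satisfies every atom and bond constraint.
(C) has a methylthio ether (-SCH3) but the sulfur has H0 (bonded to two carbons), not H1.
So the answer is (B).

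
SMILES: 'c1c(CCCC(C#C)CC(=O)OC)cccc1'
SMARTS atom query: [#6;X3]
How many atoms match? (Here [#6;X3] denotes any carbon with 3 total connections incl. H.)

The query [#6;X3] means: any carbon (aromatic or not) with three total connections.
Check the 17 heavy atoms by environment: 6× C (X4) → no; 6× c (aromatic, X3) → match; 2× C (X2) → no; 1× C (X3) → match; 1× O (X1) → no; 1× O (X2) → no.
Summing the matching environments: 6 + 1 = 7 matching atoms.

7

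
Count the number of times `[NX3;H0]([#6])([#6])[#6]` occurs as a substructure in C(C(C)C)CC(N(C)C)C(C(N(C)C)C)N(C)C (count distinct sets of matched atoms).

3

[NX3;H0]([#6])([#6])[#6] is the SMARTS for a tertiary amine: a trivalent nitrogen with no H, bonded to three carbons.
The molecule carries 3 separate instances of a dimethylamino group (-N(CH3)2) meeting every constraint; each maps to a distinct set of atoms, giving 3 matches.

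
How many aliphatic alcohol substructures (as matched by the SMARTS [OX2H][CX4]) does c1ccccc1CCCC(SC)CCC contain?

0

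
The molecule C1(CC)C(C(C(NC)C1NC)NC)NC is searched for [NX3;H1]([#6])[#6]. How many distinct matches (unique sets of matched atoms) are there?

[NX3;H1]([#6])[#6] is the SMARTS for a secondary amine: a trivalent nitrogen with one H, bonded to two carbons.
The molecule carries 4 separate instances of an N-methylamino group (-NHCH3) meeting every constraint; each maps to a distinct set of atoms, giving 4 matches.

4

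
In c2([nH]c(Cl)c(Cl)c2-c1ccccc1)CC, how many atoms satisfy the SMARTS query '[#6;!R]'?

2

The query [#6;!R] means: carbon not in any ring.
Check the 15 heavy atoms by environment: 1× n (aromatic, in 5-ring) → no; 4× c (aromatic, in 5-ring) → no; 2× Cl (acyclic) → no; 6× c (aromatic, in 6-ring) → no; 2× C (acyclic) → match.
That gives 2 matching atoms.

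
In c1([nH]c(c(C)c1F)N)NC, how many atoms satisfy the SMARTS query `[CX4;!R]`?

2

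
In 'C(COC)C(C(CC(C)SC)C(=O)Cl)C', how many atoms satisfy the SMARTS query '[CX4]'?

The query [CX4] means: C with X4: aliphatic carbon with exactly 4 total connections (bonds + H).
Check the 15 heavy atoms by environment: 10× C (X4) → match; 1× C (X3) → no; 1× O (X1) → no; 1× Cl (X1) → no; 1× O (X2) → no; 1× S (X2) → no.
That gives 10 matching atoms.

10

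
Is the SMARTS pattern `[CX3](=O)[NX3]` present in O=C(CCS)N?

Yes

The pattern [CX3](=O)[NX3] describes a carbonyl carbon bonded to a trivalent nitrogen — an amide.
The molecule carries a primary amide (-C(=O)NH2), whose atoms satisfy every constraint of the query, so the pattern matches.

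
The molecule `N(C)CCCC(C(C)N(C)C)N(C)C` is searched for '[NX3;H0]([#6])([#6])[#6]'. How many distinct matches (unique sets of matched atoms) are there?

[NX3;H0]([#6])([#6])[#6] is the SMARTS for a tertiary amine: a trivalent nitrogen with no H, bonded to three carbons.
The molecule carries 2 separate instances of a dimethylamino group (-N(CH3)2) meeting every constraint; each maps to a distinct set of atoms, giving 2 matches.

2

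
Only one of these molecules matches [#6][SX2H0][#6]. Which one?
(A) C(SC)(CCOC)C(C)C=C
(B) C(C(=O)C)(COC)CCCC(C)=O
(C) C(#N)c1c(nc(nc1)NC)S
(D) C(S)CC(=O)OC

A

[#6][SX2H0][#6] describes an aliphatic sulfur bridging two carbons with no H on the sulfur (a thioether).
(A) contains a methylthio ether (-SCH3), which satisfies every atom and bond constraint.
(B) has a methoxy ether (-OCH3) but the bridging atom is O, not S.
(C) has a thiol (-SH) but the sulfur has H1, not H0 bridging two carbons.
(D) has a thiol (-SH) but the sulfur has H1, not H0 bridging two carbons.
So the answer is (A).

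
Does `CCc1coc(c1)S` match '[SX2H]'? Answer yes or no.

Yes

The pattern [SX2H] describes an aliphatic sulfur with two connections, one being H — a thiol.
The molecule carries a thiol (-SH), whose atoms satisfy every constraint of the query, so the pattern matches.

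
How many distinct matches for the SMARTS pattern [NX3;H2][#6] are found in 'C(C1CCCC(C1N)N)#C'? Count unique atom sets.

2

[NX3;H2][#6] is the SMARTS for a primary amine: a trivalent nitrogen with two H attached to carbon.
The molecule carries 2 separate instances of a primary amino group (-NH2) meeting every constraint; each maps to a distinct set of atoms, giving 2 matches.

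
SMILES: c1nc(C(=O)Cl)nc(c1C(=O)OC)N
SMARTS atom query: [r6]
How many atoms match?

6

The query [r6] means: r6 matches atoms in a six-membered ring.
Check the 14 heavy atoms by environment: 2× n (aromatic, in 6-ring) → match; 4× c (aromatic, in 6-ring) → match; 1× N (acyclic) → no; 3× C (acyclic) → no; 3× O (acyclic) → no; 1× Cl (acyclic) → no.
Summing the matching environments: 2 + 4 = 6 matching atoms.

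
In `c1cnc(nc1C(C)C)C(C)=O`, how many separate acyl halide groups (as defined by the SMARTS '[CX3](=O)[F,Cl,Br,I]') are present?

[CX3](=O)[F,Cl,Br,I] is the SMARTS for an acyl halide: a carbonyl carbon bonded to a halogen.
No fragment in the molecule satisfies every constraint, giving 0 matches.

0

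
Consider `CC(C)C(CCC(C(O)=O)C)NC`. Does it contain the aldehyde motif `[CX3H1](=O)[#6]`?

No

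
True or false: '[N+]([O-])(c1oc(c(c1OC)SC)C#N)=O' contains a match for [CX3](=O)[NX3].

False

The pattern [CX3](=O)[NX3] describes a carbonyl carbon bonded to a trivalent nitrogen — an amide.
The closest candidate here is a nitrile (-C#N), but the nitrile N is NX1 (triple-bonded), not NX3. No other fragment satisfies the full query, so there is no match.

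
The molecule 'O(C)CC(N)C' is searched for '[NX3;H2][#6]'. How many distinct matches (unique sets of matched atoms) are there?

1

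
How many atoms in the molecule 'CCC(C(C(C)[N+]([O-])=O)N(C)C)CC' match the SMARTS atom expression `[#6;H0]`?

The query [#6;H0] means: any carbon with no attached hydrogen.
Check the 14 heavy atoms by environment: 5× C (H3) → no; 3× C (H1) → no; 2× C (H2) → no; 1× N (H0) → no; 1× N (charge +1, H0) → no; 1× O (charge -1, H0) → no; 1× O (H0) → no.
No environment satisfies the query, so 0 matching atoms.

0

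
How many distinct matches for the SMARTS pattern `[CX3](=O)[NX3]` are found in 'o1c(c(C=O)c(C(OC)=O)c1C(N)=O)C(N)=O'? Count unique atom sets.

[CX3](=O)[NX3] is the SMARTS for an amide: a carbonyl carbon bonded to a trivalent nitrogen.
The molecule carries 2 separate instances of a primary amide (-C(=O)NH2) meeting every constraint; each maps to a distinct set of atoms, giving 2 matches.

2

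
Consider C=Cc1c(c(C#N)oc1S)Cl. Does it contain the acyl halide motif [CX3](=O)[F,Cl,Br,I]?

No

The pattern [CX3](=O)[F,Cl,Br,I] describes a carbonyl carbon bonded to a halogen — an acyl halide.
The closest candidate here is a chloro substituent, but the Cl is not on a carbonyl carbon. No other fragment satisfies the full query, so there is no match.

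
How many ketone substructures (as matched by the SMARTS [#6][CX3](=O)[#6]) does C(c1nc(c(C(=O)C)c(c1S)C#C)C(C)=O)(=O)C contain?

[#6][CX3](=O)[#6] is the SMARTS for a ketone: a carbonyl carbon (no H) flanked by two carbons.
The molecule carries 3 separate instances of an acetyl/ketone group (-C(=O)CH3) meeting every constraint; each maps to a distinct set of atoms, giving 3 matches.

3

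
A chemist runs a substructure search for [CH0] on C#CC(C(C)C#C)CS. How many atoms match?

The query [CH0] means: aliphatic carbon with no attached hydrogen.
Check the 9 heavy atoms by environment: 1× C (H2) → no; 4× C (H1) → no; 1× C (H3) → no; 2× C (H0) → match; 1× S (H1) → no.
That gives 2 matching atoms.

2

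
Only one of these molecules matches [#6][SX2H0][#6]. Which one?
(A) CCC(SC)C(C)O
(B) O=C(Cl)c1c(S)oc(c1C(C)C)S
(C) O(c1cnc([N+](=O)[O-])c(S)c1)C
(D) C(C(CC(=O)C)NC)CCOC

[#6][SX2H0][#6] describes an aliphatic sulfur bridging two carbons with no H on the sulfur (a thioether).
(A) contains a methylthio ether (-SCH3), which satisfies every atom and bond constraint.
(B) has a thiol (-SH) but the sulfur has H1, not H0 bridging two carbons.
(C) has a methoxy ether (-OCH3) but the bridging atom is O, not S.
(D) has a methoxy ether (-OCH3) but the bridging atom is O, not S.
So the answer is (A).

A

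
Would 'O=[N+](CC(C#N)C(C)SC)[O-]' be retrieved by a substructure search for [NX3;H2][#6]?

No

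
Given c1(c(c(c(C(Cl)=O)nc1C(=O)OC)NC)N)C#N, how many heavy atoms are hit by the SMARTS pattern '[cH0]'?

5

Check the 18 heavy atoms by environment: 1× n (aromatic, H0) → no; 5× c (aromatic, H0) → match; 3× C (H0) → no; 1× N (H0) → no; 1× N (H1) → no; 2× C (H3) → no; 1× N (H2) → no; 3× O (H0) → no; 1× Cl (H0) → no.
That gives 5 matching atoms.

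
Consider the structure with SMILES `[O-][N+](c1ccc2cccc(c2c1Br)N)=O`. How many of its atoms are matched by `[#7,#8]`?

4

The query [#7,#8] means: nitrogen or oxygen (comma = OR).
Check the 15 heavy atoms by environment: 10× c (aromatic) → no; 1× N → match; 1× N (charge +1) → match; 1× O (charge -1) → match; 1× O → match; 1× Br → no.
Summing the matching environments: 1 + 1 + 1 + 1 = 4 matching atoms.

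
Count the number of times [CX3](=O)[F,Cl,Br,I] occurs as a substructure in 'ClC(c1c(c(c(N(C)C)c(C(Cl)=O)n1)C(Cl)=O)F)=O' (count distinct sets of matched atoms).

[CX3](=O)[F,Cl,Br,I] is the SMARTS for an acyl halide: a carbonyl carbon bonded to a halogen.
The molecule carries 3 separate instances of an acyl chloride (-C(=O)Cl) meeting every constraint; each maps to a distinct set of atoms, giving 3 matches.

3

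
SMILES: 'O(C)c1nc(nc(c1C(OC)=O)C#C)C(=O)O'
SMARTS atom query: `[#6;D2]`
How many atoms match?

1

The query [#6;D2] means: any carbon bonded to exactly two heavy atoms.
Check the 17 heavy atoms by environment: 2× n (aromatic, D2) → no; 4× c (aromatic, D3) → no; 2× C (D3) → no; 3× O (D1) → no; 2× O (D2) → no; 3× C (D1) → no; 1× C (D2) → match.
That gives 1 matching atom.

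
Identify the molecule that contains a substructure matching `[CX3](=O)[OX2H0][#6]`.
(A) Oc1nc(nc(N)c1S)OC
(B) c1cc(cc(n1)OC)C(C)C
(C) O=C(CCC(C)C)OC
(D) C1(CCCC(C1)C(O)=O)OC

C

[CX3](=O)[OX2H0][#6] describes a carbonyl carbon bonded to an oxygen that is itself bonded to carbon (no H on that O) (an ester).
(A) has a methoxy ether (-OCH3) but the ether oxygen is not adjacent to a C=O carbon.
(B) has a methoxy ether (-OCH3) but the ether oxygen is not adjacent to a C=O carbon.
(C) contains a methyl-ester group (-C(=O)OCH3), which satisfies every atom and bond constraint.
(D) has a methoxy ether (-OCH3) but the ether oxygen is not adjacent to a C=O carbon.
So the answer is (C).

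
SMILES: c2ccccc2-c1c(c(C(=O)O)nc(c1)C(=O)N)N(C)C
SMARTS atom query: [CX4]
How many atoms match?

2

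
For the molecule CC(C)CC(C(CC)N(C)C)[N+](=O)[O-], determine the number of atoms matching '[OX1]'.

2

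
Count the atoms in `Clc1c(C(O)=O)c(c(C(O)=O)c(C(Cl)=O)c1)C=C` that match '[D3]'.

8

Check the 18 heavy atoms by environment: 5× c (aromatic, D3) → match; 1× c (aromatic, D2) → no; 2× Cl (D1) → no; 1× C (D2) → no; 1× C (D1) → no; 3× C (D3) → match; 5× O (D1) → no.
Summing the matching environments: 5 + 3 = 8 matching atoms.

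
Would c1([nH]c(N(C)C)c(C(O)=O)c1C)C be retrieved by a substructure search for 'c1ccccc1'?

The pattern c1ccccc1 describes six aromatic carbons in a ring — a benzene ring.
The closest candidate here is a methyl group (-CH3), but no six-membered all-carbon aromatic ring is present. No other fragment satisfies the full query, so there is no match.

No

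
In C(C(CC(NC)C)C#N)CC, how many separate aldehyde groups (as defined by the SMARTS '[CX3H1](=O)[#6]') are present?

[CX3H1](=O)[#6] is the SMARTS for an aldehyde: an sp2 carbon with one H, double-bonded to O and single-bonded to carbon.
No fragment in the molecule satisfies every constraint, giving 0 matches.

0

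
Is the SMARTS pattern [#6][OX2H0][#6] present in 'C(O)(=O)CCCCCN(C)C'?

No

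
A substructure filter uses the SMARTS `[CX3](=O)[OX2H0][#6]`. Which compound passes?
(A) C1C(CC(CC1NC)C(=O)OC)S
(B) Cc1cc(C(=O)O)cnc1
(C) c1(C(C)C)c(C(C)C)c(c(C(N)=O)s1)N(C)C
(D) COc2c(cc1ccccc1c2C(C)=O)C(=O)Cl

A

[CX3](=O)[OX2H0][#6] describes a carbonyl carbon bonded to an oxygen that is itself bonded to carbon (no H on that O) (an ester).
(A) contains a methyl-ester group (-C(=O)OCH3), which satisfies every atom and bond constraint.
(B) has a carboxylic acid group (-C(=O)OH) but the singly-bonded O carries H (OX2H1, not H0).
(C) has a primary amide (-C(=O)NH2) but the carbonyl is bonded to N, not to an O-C linkage.
(D) has a methoxy ether (-OCH3) but the ether oxygen is not adjacent to a C=O carbon.
So the answer is (A).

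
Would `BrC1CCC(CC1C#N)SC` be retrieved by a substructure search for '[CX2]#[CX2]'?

No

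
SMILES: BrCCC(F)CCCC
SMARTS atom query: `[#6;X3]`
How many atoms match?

0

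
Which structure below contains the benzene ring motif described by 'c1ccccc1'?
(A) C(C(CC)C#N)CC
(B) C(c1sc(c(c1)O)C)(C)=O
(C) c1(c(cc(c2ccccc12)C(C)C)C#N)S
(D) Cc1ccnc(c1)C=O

C

c1ccccc1 describes six aromatic carbons in a ring (a benzene ring).
(A) has a methyl group (-CH3) but no six-membered all-carbon aromatic ring is present.
(B) has a methyl group (-CH3) but no six-membered all-carbon aromatic ring is present.
(C) contains the required atom environment, so the pattern matches.
(D) has a methyl group (-CH3) but no six-membered all-carbon aromatic ring is present.
So the answer is (C).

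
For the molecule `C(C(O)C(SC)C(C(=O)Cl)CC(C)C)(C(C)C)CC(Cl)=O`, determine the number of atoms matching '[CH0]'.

Check the 21 heavy atoms by environment: 2× C (H2) → no; 6× C (H1) → no; 2× C (H0) → match; 2× O (H0) → no; 2× Cl (H0) → no; 5× C (H3) → no; 1× O (H1) → no; 1× S (H0) → no.
That gives 2 matching atoms.

2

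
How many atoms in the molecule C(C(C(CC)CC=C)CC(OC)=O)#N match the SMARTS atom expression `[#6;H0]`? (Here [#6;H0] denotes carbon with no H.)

2

The query [#6;H0] means: any carbon with no attached hydrogen.
Check the 14 heavy atoms by environment: 4× C (H2) → no; 3× C (H1) → no; 2× C (H0) → match; 2× O (H0) → no; 2× C (H3) → no; 1× N (H0) → no.
That gives 2 matching atoms.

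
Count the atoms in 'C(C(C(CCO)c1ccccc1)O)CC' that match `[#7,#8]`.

2

The query [#7,#8] means: nitrogen or oxygen (comma = OR).
Check the 15 heavy atoms by environment: 7× C → no; 2× O → match; 6× c (aromatic) → no.
That gives 2 matching atoms.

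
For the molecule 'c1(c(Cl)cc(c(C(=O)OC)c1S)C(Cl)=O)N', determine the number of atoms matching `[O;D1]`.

2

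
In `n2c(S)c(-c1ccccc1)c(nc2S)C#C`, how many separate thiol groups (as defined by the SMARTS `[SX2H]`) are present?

2

[SX2H] is the SMARTS for a thiol: an aliphatic sulfur with two connections, one being H.
The molecule carries 2 separate instances of a thiol (-SH) meeting every constraint; each maps to a distinct set of atoms, giving 2 matches.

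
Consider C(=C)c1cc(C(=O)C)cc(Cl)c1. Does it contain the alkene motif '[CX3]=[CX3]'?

Yes

The pattern [CX3]=[CX3] describes a non-aromatic C=C double bond between two sp2 carbons — an alkene.
The molecule carries a vinyl group (-CH=CH2), whose atoms satisfy every constraint of the query, so the pattern matches.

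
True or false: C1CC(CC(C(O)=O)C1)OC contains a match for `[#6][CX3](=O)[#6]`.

The pattern [#6][CX3](=O)[#6] describes a carbonyl carbon (no H) flanked by two carbons — a ketone.
The closest candidate here is a carboxylic acid group (-C(=O)OH), but one neighbour of the carbonyl carbon is O, not C. No other fragment satisfies the full query, so there is no match.

False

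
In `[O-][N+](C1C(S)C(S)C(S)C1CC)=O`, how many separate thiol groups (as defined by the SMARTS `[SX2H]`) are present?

3

[SX2H] is the SMARTS for a thiol: an aliphatic sulfur with two connections, one being H.
The molecule carries 3 separate instances of a thiol (-SH) meeting every constraint; each maps to a distinct set of atoms, giving 3 matches.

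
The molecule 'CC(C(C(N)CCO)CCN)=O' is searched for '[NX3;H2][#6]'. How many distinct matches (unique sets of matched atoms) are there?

[NX3;H2][#6] is the SMARTS for a primary amine: a trivalent nitrogen with two H attached to carbon.
The molecule carries 2 separate instances of a primary amino group (-NH2) meeting every constraint; each maps to a distinct set of atoms, giving 2 matches.

2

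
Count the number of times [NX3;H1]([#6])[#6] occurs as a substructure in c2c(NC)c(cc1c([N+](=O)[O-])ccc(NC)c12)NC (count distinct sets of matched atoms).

[NX3;H1]([#6])[#6] is the SMARTS for a secondary amine: a trivalent nitrogen with one H, bonded to two carbons.
The molecule carries 3 separate instances of an N-methylamino group (-NHCH3) meeting every constraint; each maps to a distinct set of atoms, giving 3 matches.

3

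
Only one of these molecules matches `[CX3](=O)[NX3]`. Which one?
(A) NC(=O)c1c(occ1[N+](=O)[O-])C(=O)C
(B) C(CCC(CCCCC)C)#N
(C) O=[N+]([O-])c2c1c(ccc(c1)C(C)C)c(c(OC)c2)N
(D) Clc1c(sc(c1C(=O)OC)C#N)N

[CX3](=O)[NX3] describes a carbonyl carbon bonded to a trivalent nitrogen (an amide).
(A) contains a primary amide (-C(=O)NH2), which satisfies every atom and bond constraint.
(B) has a nitrile (-C#N) but the nitrile N is NX1 (triple-bonded), not NX3.
(C) has a primary amino group (-NH2) but the -NH2 is not attached to a carbonyl carbon.
(D) has a methyl-ester group (-C(=O)OCH3) but the carbonyl is bonded to O, not to an NX3 nitrogen.
So the answer is (A).

A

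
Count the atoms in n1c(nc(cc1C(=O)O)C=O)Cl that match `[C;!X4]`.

2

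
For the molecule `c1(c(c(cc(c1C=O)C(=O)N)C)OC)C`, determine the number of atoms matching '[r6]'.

6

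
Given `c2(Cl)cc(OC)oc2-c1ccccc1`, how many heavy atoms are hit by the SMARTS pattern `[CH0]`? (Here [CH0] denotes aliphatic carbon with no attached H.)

0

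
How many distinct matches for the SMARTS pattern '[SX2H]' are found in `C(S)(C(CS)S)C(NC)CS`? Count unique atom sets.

[SX2H] is the SMARTS for a thiol: an aliphatic sulfur with two connections, one being H.
The molecule carries 4 separate instances of a thiol (-SH) meeting every constraint; each maps to a distinct set of atoms, giving 4 matches.

4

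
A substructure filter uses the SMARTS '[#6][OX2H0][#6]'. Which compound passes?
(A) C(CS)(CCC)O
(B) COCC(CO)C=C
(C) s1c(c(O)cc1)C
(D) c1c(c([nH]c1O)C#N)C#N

[#6][OX2H0][#6] describes an aliphatic oxygen bridging two carbons with no H on the oxygen (an ether).
(A) has a hydroxyl group (-OH) but the oxygen has H1, not H0 bridging two carbons.
(B) contains a methoxy ether (-OCH3), which satisfies every atom and bond constraint.
(C) has a hydroxyl group (-OH) but the oxygen has H1, not H0 bridging two carbons.
(D) has a hydroxyl group (-OH) but the oxygen has H1, not H0 bridging two carbons.
So the answer is (B).

B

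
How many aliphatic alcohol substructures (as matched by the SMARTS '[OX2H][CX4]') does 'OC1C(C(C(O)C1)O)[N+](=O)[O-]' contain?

3

[OX2H][CX4] is the SMARTS for an aliphatic alcohol: a hydroxyl oxygen bound to an sp3 (X4) carbon.
The molecule carries 3 separate instances of a hydroxyl group (-OH) meeting every constraint; each maps to a distinct set of atoms, giving 3 matches.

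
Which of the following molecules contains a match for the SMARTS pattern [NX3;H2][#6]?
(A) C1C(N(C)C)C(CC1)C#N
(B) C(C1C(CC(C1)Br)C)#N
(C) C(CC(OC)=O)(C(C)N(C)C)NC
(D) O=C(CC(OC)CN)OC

D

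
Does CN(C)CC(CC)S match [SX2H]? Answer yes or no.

The pattern [SX2H] describes an aliphatic sulfur with two connections, one being H — a thiol.
The molecule carries a thiol (-SH), whose atoms satisfy every constraint of the query, so the pattern matches.

Yes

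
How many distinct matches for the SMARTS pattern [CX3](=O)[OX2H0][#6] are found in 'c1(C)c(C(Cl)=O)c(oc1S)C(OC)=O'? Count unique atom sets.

1

[CX3](=O)[OX2H0][#6] is the SMARTS for an ester: a carbonyl carbon bonded to an oxygen that is itself bonded to carbon (no H on that O).
Exactly one fragment in the molecule meets all constraints, giving 1 match.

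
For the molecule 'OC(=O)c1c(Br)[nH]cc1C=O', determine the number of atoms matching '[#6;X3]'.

6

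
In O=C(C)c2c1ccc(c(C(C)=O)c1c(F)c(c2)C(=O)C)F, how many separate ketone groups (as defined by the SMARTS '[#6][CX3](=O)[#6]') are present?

3

[#6][CX3](=O)[#6] is the SMARTS for a ketone: a carbonyl carbon (no H) flanked by two carbons.
The molecule carries 3 separate instances of an acetyl/ketone group (-C(=O)CH3) meeting every constraint; each maps to a distinct set of atoms, giving 3 matches.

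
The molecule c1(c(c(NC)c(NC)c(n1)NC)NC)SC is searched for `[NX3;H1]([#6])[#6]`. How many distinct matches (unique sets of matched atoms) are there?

4

[NX3;H1]([#6])[#6] is the SMARTS for a secondary amine: a trivalent nitrogen with one H, bonded to two carbons.
The molecule carries 4 separate instances of an N-methylamino group (-NHCH3) meeting every constraint; each maps to a distinct set of atoms, giving 4 matches.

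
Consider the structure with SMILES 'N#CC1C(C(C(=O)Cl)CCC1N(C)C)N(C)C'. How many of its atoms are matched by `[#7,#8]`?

4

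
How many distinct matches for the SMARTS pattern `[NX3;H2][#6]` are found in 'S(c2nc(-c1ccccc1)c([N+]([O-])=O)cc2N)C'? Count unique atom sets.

1

[NX3;H2][#6] is the SMARTS for a primary amine: a trivalent nitrogen with two H attached to carbon.
Exactly one fragment in the molecule meets all constraints, giving 1 match.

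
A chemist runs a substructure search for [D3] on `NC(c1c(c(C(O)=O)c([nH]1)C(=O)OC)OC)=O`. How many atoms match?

The query [D3] means: atom with exactly three heavy-atom neighbours.
Check the 17 heavy atoms by environment: 1× n (aromatic, D2) → no; 4× c (aromatic, D3) → match; 2× O (D2) → no; 2× C (D1) → no; 3× C (D3) → match; 4× O (D1) → no; 1× N (D1) → no.
Summing the matching environments: 4 + 3 = 7 matching atoms.

7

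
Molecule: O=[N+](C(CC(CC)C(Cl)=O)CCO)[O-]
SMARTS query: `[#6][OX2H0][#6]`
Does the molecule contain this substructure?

No

The pattern [#6][OX2H0][#6] describes an aliphatic oxygen bridging two carbons with no H on the oxygen — an ether.
The closest candidate here is a hydroxyl group (-OH), but the oxygen has H1, not H0 bridging two carbons. No other fragment satisfies the full query, so there is no match.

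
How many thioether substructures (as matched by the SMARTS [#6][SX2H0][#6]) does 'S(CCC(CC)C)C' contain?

1

[#6][SX2H0][#6] is the SMARTS for a thioether: an aliphatic sulfur bridging two carbons with no H on the sulfur.
Exactly one fragment in the molecule meets all constraints, giving 1 match.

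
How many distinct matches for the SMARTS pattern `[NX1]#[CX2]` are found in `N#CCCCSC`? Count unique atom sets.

1

[NX1]#[CX2] is the SMARTS for a nitrile: a nitrogen triple-bonded to a two-connected carbon.
Exactly one fragment in the molecule meets all constraints, giving 1 match.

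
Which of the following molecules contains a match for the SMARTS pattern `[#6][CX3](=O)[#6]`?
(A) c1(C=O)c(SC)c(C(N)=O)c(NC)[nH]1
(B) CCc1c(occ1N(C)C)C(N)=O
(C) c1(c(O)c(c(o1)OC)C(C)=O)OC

C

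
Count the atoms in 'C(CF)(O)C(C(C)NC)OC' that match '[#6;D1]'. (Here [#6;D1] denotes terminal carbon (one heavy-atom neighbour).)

Check the 11 heavy atoms by environment: 3× C (D1) → match; 3× C (D3) → no; 1× C (D2) → no; 1× F (D1) → no; 1× O (D1) → no; 1× O (D2) → no; 1× N (D2) → no.
That gives 3 matching atoms.

3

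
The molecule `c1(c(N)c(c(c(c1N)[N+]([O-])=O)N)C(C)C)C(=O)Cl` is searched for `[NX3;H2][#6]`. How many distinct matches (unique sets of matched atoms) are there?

3

[NX3;H2][#6] is the SMARTS for a primary amine: a trivalent nitrogen with two H attached to carbon.
The molecule carries 3 separate instances of a primary amino group (-NH2) meeting every constraint; each maps to a distinct set of atoms, giving 3 matches.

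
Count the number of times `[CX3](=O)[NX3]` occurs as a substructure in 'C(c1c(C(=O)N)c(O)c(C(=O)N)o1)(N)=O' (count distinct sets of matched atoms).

3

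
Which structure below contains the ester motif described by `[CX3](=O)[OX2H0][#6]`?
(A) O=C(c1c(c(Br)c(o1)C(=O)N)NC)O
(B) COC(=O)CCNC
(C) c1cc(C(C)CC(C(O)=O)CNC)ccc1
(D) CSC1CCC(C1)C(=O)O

B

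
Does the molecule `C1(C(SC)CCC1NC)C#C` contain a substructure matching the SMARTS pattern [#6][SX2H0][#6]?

Yes

The pattern [#6][SX2H0][#6] describes an aliphatic sulfur bridging two carbons with no H on the sulfur — a thioether.
The molecule carries a methylthio ether (-SCH3), whose atoms satisfy every constraint of the query, so the pattern matches.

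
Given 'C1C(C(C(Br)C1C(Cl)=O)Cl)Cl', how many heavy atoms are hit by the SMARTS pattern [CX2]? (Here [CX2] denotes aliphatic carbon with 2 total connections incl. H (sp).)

0

The query [CX2] means: C with X2: aliphatic carbon with exactly 2 total connections.
Check the 11 heavy atoms by environment: 5× C (X4) → no; 3× Cl (X1) → no; 1× C (X3) → no; 1× O (X1) → no; 1× Br (X1) → no.
No environment satisfies the query, so 0 matching atoms.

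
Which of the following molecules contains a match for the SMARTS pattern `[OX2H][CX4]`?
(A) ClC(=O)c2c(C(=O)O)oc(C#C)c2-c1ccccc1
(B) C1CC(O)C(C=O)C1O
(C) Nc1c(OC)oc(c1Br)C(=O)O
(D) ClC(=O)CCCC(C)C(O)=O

B

[OX2H][CX4] describes a hydroxyl oxygen bound to an sp3 (X4) carbon (an aliphatic alcohol).
(A) has a carboxylic acid group (-C(=O)OH) but the -OH is on a CX3 carbonyl carbon, not a CX4 carbon.
(B) contains a hydroxyl group (-OH), which satisfies every atom and bond constraint.
(C) has a carboxylic acid group (-C(=O)OH) but the -OH is on a CX3 carbonyl carbon, not a CX4 carbon.
(D) has a carboxylic acid group (-C(=O)OH) but the -OH is on a CX3 carbonyl carbon, not a CX4 carbon.
So the answer is (B).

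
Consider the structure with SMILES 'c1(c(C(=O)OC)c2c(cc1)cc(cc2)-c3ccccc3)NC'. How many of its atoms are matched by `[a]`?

Check the 22 heavy atoms by environment: 16× c (aromatic) → match; 3× C → no; 2× O → no; 1× N → no.
That gives 16 matching atoms.

16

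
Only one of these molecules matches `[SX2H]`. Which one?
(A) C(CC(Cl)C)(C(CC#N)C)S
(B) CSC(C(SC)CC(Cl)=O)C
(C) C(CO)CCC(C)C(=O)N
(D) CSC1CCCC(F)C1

A

[SX2H] describes an aliphatic sulfur with two connections, one being H (a thiol).
(A) contains a thiol (-SH), which satisfies every atom and bond constraint.
(B) has a methylthio ether (-SCH3) but the sulfur has H0 (bonded to two carbons), not H1.
(C) has a hydroxyl group (-OH) but it is an -OH, not an -SH.
(D) has a methylthio ether (-SCH3) but the sulfur has H0 (bonded to two carbons), not H1.
So the answer is (A).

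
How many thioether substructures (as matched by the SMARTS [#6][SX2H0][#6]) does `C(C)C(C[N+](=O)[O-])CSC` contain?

1

[#6][SX2H0][#6] is the SMARTS for a thioether: an aliphatic sulfur bridging two carbons with no H on the sulfur.
Exactly one fragment in the molecule meets all constraints, giving 1 match.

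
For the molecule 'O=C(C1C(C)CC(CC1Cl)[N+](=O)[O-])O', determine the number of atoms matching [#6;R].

6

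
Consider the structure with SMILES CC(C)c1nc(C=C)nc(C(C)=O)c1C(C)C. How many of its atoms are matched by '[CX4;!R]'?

The query [CX4;!R] means: aliphatic carbon with four total connections, not in a ring.
Check the 17 heavy atoms by environment: 2× n (aromatic, X2, in 6-ring) → no; 4× c (aromatic, X3, in 6-ring) → no; 7× C (X4, acyclic) → match; 3× C (X3, acyclic) → no; 1× O (X1, acyclic) → no.
That gives 7 matching atoms.

7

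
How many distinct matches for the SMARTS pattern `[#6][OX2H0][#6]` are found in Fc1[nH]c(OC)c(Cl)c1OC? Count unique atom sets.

2

[#6][OX2H0][#6] is the SMARTS for an ether: an aliphatic oxygen bridging two carbons with no H on the oxygen.
The molecule carries 2 separate instances of a methoxy ether (-OCH3) meeting every constraint; each maps to a distinct set of atoms, giving 2 matches.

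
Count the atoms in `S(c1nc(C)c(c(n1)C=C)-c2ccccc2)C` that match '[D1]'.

3

The query [D1] means: atom with exactly one heavy-atom neighbour (degree 1).
Check the 17 heavy atoms by environment: 2× n (aromatic, D2) → no; 5× c (aromatic, D3) → no; 5× c (aromatic, D2) → no; 3× C (D1) → match; 1× C (D2) → no; 1× S (D2) → no.
That gives 3 matching atoms.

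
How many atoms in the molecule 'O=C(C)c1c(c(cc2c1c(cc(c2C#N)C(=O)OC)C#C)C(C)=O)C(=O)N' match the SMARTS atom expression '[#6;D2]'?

4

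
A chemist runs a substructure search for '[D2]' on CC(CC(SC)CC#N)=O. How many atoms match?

4

The query [D2] means: atom with exactly two heavy-atom neighbours.
Check the 10 heavy atoms by environment: 3× C (D2) → match; 2× C (D3) → no; 1× S (D2) → match; 2× C (D1) → no; 1× N (D1) → no; 1× O (D1) → no.
Summing the matching environments: 3 + 1 = 4 matching atoms.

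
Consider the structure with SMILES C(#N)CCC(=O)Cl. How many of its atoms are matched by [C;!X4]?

2

Check the 7 heavy atoms by environment: 2× C (X4) → no; 1× C (X2) → match; 1× N (X1) → no; 1× C (X3) → match; 1× O (X1) → no; 1× Cl (X1) → no.
Summing the matching environments: 1 + 1 = 2 matching atoms.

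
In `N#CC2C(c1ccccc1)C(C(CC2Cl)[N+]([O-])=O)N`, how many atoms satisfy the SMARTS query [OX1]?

2

Check the 19 heavy atoms by environment: 6× C (X4) → no; 1× N (charge +1, X3) → no; 1× O (charge -1, X1) → match; 1× O (X1) → match; 1× C (X2) → no; 1× N (X1) → no; 1× Cl (X1) → no; 1× N (X3) → no; 6× c (aromatic, X3) → no.
Summing the matching environments: 1 + 1 = 2 matching atoms.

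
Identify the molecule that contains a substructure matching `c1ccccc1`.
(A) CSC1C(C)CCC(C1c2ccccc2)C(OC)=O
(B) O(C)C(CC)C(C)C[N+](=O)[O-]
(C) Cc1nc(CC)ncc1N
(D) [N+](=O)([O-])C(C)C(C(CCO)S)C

A

c1ccccc1 describes six aromatic carbons in a ring (a benzene ring).
(A) contains a phenyl ring, which satisfies every atom and bond constraint.
(B) has a methyl group (-CH3) but no six-membered all-carbon aromatic ring is present.
(C) has a methyl group (-CH3) but no six-membered all-carbon aromatic ring is present.
(D) has a methyl group (-CH3) but no six-membered all-carbon aromatic ring is present.
So the answer is (A).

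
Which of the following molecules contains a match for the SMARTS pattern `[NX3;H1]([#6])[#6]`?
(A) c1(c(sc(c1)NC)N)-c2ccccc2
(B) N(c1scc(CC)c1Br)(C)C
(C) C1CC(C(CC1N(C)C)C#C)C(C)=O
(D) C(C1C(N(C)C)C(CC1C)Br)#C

A

[NX3;H1]([#6])[#6] describes a trivalent nitrogen with one H, bonded to two carbons (a secondary amine).
(A) contains an N-methylamino group (-NHCH3), which satisfies every atom and bond constraint.
(B) has a dimethylamino group (-N(CH3)2) but the nitrogen has H0, not H1.
(C) has a dimethylamino group (-N(CH3)2) but the nitrogen has H0, not H1.
(D) has a dimethylamino group (-N(CH3)2) but the nitrogen has H0, not H1.
So the answer is (A).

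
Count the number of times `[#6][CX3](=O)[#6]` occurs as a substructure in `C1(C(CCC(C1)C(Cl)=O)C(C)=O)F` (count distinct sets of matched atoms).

1

[#6][CX3](=O)[#6] is the SMARTS for a ketone: a carbonyl carbon (no H) flanked by two carbons.
Exactly one fragment in the molecule meets all constraints, giving 1 match.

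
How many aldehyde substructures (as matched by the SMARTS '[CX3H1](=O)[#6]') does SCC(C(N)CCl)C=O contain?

[CX3H1](=O)[#6] is the SMARTS for an aldehyde: an sp2 carbon with one H, double-bonded to O and single-bonded to carbon.
Exactly one fragment in the molecule meets all constraints, giving 1 match.

1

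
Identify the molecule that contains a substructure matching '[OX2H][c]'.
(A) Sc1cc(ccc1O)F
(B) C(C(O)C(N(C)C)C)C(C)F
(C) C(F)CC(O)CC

[OX2H][c] describes a hydroxyl oxygen attached to an aromatic carbon (a phenol).
(A) contains a hydroxyl group (-OH), which satisfies every atom and bond constraint.
(B) has a hydroxyl group (-OH) but the -OH is on an aliphatic carbon, not an aromatic c.
(C) has a hydroxyl group (-OH) but the -OH is on an aliphatic carbon, not an aromatic c.
So the answer is (A).

A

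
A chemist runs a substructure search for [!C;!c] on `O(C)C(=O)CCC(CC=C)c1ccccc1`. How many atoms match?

The query [!C;!c] means: neither aliphatic nor aromatic carbon — same as [!#6].
Check the 16 heavy atoms by environment: 8× C → no; 6× c (aromatic) → no; 2× O → match.
That gives 2 matching atoms.

2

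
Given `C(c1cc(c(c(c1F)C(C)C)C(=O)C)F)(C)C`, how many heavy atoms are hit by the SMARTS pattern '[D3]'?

8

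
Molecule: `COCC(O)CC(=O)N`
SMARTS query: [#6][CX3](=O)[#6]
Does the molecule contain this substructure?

The pattern [#6][CX3](=O)[#6] describes a carbonyl carbon (no H) flanked by two carbons — a ketone.
The closest candidate here is a primary amide (-C(=O)NH2), but one neighbour of the carbonyl carbon is N, not C. No other fragment satisfies the full query, so there is no match.

No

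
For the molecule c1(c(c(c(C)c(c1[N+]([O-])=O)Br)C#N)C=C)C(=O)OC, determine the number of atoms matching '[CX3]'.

The query [CX3] means: C with X3: aliphatic carbon with exactly 3 total connections.
Check the 19 heavy atoms by environment: 6× c (aromatic, X3) → no; 3× C (X3) → match; 1× C (X2) → no; 1× N (X1) → no; 2× O (X1) → no; 1× O (X2) → no; 2× C (X4) → no; 1× N (charge +1, X3) → no; 1× O (charge -1, X1) → no; 1× Br (X1) → no.
That gives 3 matching atoms.

3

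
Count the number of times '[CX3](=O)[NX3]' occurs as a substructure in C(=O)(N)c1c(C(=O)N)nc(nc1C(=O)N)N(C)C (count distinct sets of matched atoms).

[CX3](=O)[NX3] is the SMARTS for an amide: a carbonyl carbon bonded to a trivalent nitrogen.
The molecule carries 3 separate instances of a primary amide (-C(=O)NH2) meeting every constraint; each maps to a distinct set of atoms, giving 3 matches.

3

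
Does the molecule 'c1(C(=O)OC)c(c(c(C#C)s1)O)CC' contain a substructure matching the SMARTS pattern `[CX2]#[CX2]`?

Yes

The pattern [CX2]#[CX2] describes a carbon-carbon triple bond — an alkyne.
The molecule carries an ethynyl group (-C#CH), whose atoms satisfy every constraint of the query, so the pattern matches.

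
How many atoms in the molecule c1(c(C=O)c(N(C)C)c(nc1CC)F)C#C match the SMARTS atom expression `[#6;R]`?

The query [#6;R] means: carbon that is part of a ring.
Check the 16 heavy atoms by environment: 1× n (aromatic, in 6-ring) → no; 5× c (aromatic, in 6-ring) → match; 1× F (acyclic) → no; 7× C (acyclic) → no; 1× O (acyclic) → no; 1× N (acyclic) → no.
That gives 5 matching atoms.

5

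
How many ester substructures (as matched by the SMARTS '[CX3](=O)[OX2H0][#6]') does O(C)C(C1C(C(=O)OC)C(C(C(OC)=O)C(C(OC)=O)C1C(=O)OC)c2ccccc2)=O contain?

5

[CX3](=O)[OX2H0][#6] is the SMARTS for an ester: a carbonyl carbon bonded to an oxygen that is itself bonded to carbon (no H on that O).
The molecule carries 5 separate instances of a methyl-ester group (-C(=O)OCH3) meeting every constraint; each maps to a distinct set of atoms, giving 5 matches.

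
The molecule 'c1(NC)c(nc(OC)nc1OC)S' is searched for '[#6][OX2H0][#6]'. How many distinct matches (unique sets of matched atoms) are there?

[#6][OX2H0][#6] is the SMARTS for an ether: an aliphatic oxygen bridging two carbons with no H on the oxygen.
The molecule carries 2 separate instances of a methoxy ether (-OCH3) meeting every constraint; each maps to a distinct set of atoms, giving 2 matches.

2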